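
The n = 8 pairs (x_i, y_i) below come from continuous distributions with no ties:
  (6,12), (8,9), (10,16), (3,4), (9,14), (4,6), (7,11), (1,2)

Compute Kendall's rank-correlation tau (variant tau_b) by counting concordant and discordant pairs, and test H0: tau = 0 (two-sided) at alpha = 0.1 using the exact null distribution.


Step 1: Enumerate the 28 unordered pairs (i,j) with i<j and classify each by sign(x_j-x_i) * sign(y_j-y_i).
  (1,2):dx=+2,dy=-3->D; (1,3):dx=+4,dy=+4->C; (1,4):dx=-3,dy=-8->C; (1,5):dx=+3,dy=+2->C
  (1,6):dx=-2,dy=-6->C; (1,7):dx=+1,dy=-1->D; (1,8):dx=-5,dy=-10->C; (2,3):dx=+2,dy=+7->C
  (2,4):dx=-5,dy=-5->C; (2,5):dx=+1,dy=+5->C; (2,6):dx=-4,dy=-3->C; (2,7):dx=-1,dy=+2->D
  (2,8):dx=-7,dy=-7->C; (3,4):dx=-7,dy=-12->C; (3,5):dx=-1,dy=-2->C; (3,6):dx=-6,dy=-10->C
  (3,7):dx=-3,dy=-5->C; (3,8):dx=-9,dy=-14->C; (4,5):dx=+6,dy=+10->C; (4,6):dx=+1,dy=+2->C
  (4,7):dx=+4,dy=+7->C; (4,8):dx=-2,dy=-2->C; (5,6):dx=-5,dy=-8->C; (5,7):dx=-2,dy=-3->C
  (5,8):dx=-8,dy=-12->C; (6,7):dx=+3,dy=+5->C; (6,8):dx=-3,dy=-4->C; (7,8):dx=-6,dy=-9->C
Step 2: C = 25, D = 3, total pairs = 28.
Step 3: tau = (C - D)/(n(n-1)/2) = (25 - 3)/28 = 0.785714.
Step 4: Exact two-sided p-value (enumerate n! = 40320 permutations of y under H0): p = 0.005506.
Step 5: alpha = 0.1. reject H0.

tau_b = 0.7857 (C=25, D=3), p = 0.005506, reject H0.


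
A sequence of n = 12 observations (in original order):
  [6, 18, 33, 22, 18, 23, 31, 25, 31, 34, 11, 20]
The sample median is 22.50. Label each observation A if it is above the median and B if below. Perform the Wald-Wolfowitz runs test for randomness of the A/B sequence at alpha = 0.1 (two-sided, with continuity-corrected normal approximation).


Step 1: Compute median = 22.50; label A = above, B = below.
Labels in order: BBABBAAAAABB  (n_A = 6, n_B = 6)
Step 2: Count runs R = 5.
Step 3: Under H0 (random ordering), E[R] = 2*n_A*n_B/(n_A+n_B) + 1 = 2*6*6/12 + 1 = 7.0000.
        Var[R] = 2*n_A*n_B*(2*n_A*n_B - n_A - n_B) / ((n_A+n_B)^2 * (n_A+n_B-1)) = 4320/1584 = 2.7273.
        SD[R] = 1.6514.
Step 4: Continuity-corrected z = (R + 0.5 - E[R]) / SD[R] = (5 + 0.5 - 7.0000) / 1.6514 = -0.9083.
Step 5: Two-sided p-value via normal approximation = 2*(1 - Phi(|z|)) = 0.363722.
Step 6: alpha = 0.1. fail to reject H0.

R = 5, z = -0.9083, p = 0.363722, fail to reject H0.


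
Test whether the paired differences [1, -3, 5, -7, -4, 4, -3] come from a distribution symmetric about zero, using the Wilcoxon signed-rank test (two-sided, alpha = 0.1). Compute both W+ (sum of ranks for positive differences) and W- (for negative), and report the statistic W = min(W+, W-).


Step 1: Drop any zero differences (none here) and take |d_i|.
|d| = [1, 3, 5, 7, 4, 4, 3]
Step 2: Midrank |d_i| (ties get averaged ranks).
ranks: |1|->1, |3|->2.5, |5|->6, |7|->7, |4|->4.5, |4|->4.5, |3|->2.5
Step 3: Attach original signs; sum ranks with positive sign and with negative sign.
W+ = 1 + 6 + 4.5 = 11.5
W- = 2.5 + 7 + 4.5 + 2.5 = 16.5
(Check: W+ + W- = 28 should equal n(n+1)/2 = 28.)
Step 4: Test statistic W = min(W+, W-) = 11.5.
Step 5: Ties in |d|, so use the tie-corrected normal approximation.
        E[W] = n(n+1)/4 = 7*8/4 = 14.
        Tie groups: |d|=3 (t=2), |d|=4 (t=2); sum(t^3 - t) = 12.
        Var[W] = n(n+1)(2n+1)/24 - sum(t^3-t)/48 = 840/24 - 12/48 = 34.75.
        z = (W - E[W]) / sqrt(Var[W]) = (11.5 - 14) / 5.8949 = -0.4241.
        Two-sided p = 2*Phi(z) = 0.671497.
Step 6: alpha = 0.1. fail to reject H0.

W+ = 11.5, W- = 16.5, W = min = 11.5, p = 0.671497, fail to reject H0.


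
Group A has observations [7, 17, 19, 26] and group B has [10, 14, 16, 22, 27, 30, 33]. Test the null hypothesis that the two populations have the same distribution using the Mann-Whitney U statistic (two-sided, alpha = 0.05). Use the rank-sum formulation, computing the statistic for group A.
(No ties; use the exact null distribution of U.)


Step 1: Combine and sort all 11 observations; assign midranks.
sorted (value, group): (7,X), (10,Y), (14,Y), (16,Y), (17,X), (19,X), (22,Y), (26,X), (27,Y), (30,Y), (33,Y)
ranks: 7->1, 10->2, 14->3, 16->4, 17->5, 19->6, 22->7, 26->8, 27->9, 30->10, 33->11
Step 2: Rank sum for X: R1 = 1 + 5 + 6 + 8 = 20.
Step 3: U_X = R1 - n1(n1+1)/2 = 20 - 4*5/2 = 20 - 10 = 10.
       U_Y = n1*n2 - U_X = 28 - 10 = 18.
Step 4: No ties, so the exact null distribution of U (based on enumerating the C(11,4) = 330 equally likely rank assignments) gives the two-sided p-value.
Step 5: p-value = 0.527273; compare to alpha = 0.05. fail to reject H0.

U_X = 10, p = 0.527273, fail to reject H0 at alpha = 0.05.


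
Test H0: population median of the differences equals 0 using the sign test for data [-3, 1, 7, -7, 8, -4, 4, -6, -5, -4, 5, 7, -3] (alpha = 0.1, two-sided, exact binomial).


Step 1: Discard zero differences. Original n = 13; n_eff = number of nonzero differences = 13.
Nonzero differences (with sign): -3, +1, +7, -7, +8, -4, +4, -6, -5, -4, +5, +7, -3
Step 2: Count signs: positive = 6, negative = 7.
Step 3: Under H0: P(positive) = 0.5, so the number of positives S ~ Bin(13, 0.5).
Step 4: Two-sided exact p-value = sum of Bin(13,0.5) probabilities at or below the observed probability = 1.000000.
Step 5: alpha = 0.1. fail to reject H0.

n_eff = 13, pos = 6, neg = 7, p = 1.000000, fail to reject H0.


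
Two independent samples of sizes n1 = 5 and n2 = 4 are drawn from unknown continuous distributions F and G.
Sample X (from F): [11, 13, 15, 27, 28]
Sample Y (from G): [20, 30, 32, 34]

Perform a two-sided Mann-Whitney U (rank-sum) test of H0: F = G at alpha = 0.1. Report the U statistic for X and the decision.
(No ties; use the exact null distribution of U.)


Step 1: Combine and sort all 9 observations; assign midranks.
sorted (value, group): (11,X), (13,X), (15,X), (20,Y), (27,X), (28,X), (30,Y), (32,Y), (34,Y)
ranks: 11->1, 13->2, 15->3, 20->4, 27->5, 28->6, 30->7, 32->8, 34->9
Step 2: Rank sum for X: R1 = 1 + 2 + 3 + 5 + 6 = 17.
Step 3: U_X = R1 - n1(n1+1)/2 = 17 - 5*6/2 = 17 - 15 = 2.
       U_Y = n1*n2 - U_X = 20 - 2 = 18.
Step 4: No ties, so the exact null distribution of U (based on enumerating the C(9,5) = 126 equally likely rank assignments) gives the two-sided p-value.
Step 5: p-value = 0.063492; compare to alpha = 0.1. reject H0.

U_X = 2, p = 0.063492, reject H0 at alpha = 0.1.


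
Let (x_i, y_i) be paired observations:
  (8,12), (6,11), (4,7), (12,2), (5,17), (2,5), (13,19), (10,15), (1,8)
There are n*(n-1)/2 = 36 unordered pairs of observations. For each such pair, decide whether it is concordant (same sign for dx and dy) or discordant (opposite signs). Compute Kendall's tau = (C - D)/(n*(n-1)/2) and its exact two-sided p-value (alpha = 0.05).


Step 1: Enumerate the 36 unordered pairs (i,j) with i<j and classify each by sign(x_j-x_i) * sign(y_j-y_i).
  (1,2):dx=-2,dy=-1->C; (1,3):dx=-4,dy=-5->C; (1,4):dx=+4,dy=-10->D; (1,5):dx=-3,dy=+5->D
  (1,6):dx=-6,dy=-7->C; (1,7):dx=+5,dy=+7->C; (1,8):dx=+2,dy=+3->C; (1,9):dx=-7,dy=-4->C
  (2,3):dx=-2,dy=-4->C; (2,4):dx=+6,dy=-9->D; (2,5):dx=-1,dy=+6->D; (2,6):dx=-4,dy=-6->C
  (2,7):dx=+7,dy=+8->C; (2,8):dx=+4,dy=+4->C; (2,9):dx=-5,dy=-3->C; (3,4):dx=+8,dy=-5->D
  (3,5):dx=+1,dy=+10->C; (3,6):dx=-2,dy=-2->C; (3,7):dx=+9,dy=+12->C; (3,8):dx=+6,dy=+8->C
  (3,9):dx=-3,dy=+1->D; (4,5):dx=-7,dy=+15->D; (4,6):dx=-10,dy=+3->D; (4,7):dx=+1,dy=+17->C
  (4,8):dx=-2,dy=+13->D; (4,9):dx=-11,dy=+6->D; (5,6):dx=-3,dy=-12->C; (5,7):dx=+8,dy=+2->C
  (5,8):dx=+5,dy=-2->D; (5,9):dx=-4,dy=-9->C; (6,7):dx=+11,dy=+14->C; (6,8):dx=+8,dy=+10->C
  (6,9):dx=-1,dy=+3->D; (7,8):dx=-3,dy=-4->C; (7,9):dx=-12,dy=-11->C; (8,9):dx=-9,dy=-7->C
Step 2: C = 24, D = 12, total pairs = 36.
Step 3: tau = (C - D)/(n(n-1)/2) = (24 - 12)/36 = 0.333333.
Step 4: Exact two-sided p-value (enumerate n! = 362880 permutations of y under H0): p = 0.259518.
Step 5: alpha = 0.05. fail to reject H0.

tau_b = 0.3333 (C=24, D=12), p = 0.259518, fail to reject H0.


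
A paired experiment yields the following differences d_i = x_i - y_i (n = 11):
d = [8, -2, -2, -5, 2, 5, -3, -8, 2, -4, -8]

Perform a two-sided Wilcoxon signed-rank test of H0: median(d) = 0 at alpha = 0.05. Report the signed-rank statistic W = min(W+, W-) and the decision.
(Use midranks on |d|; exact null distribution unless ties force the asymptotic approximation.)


Step 1: Drop any zero differences (none here) and take |d_i|.
|d| = [8, 2, 2, 5, 2, 5, 3, 8, 2, 4, 8]
Step 2: Midrank |d_i| (ties get averaged ranks).
ranks: |8|->10, |2|->2.5, |2|->2.5, |5|->7.5, |2|->2.5, |5|->7.5, |3|->5, |8|->10, |2|->2.5, |4|->6, |8|->10
Step 3: Attach original signs; sum ranks with positive sign and with negative sign.
W+ = 10 + 2.5 + 7.5 + 2.5 = 22.5
W- = 2.5 + 2.5 + 7.5 + 5 + 10 + 6 + 10 = 43.5
(Check: W+ + W- = 66 should equal n(n+1)/2 = 66.)
Step 4: Test statistic W = min(W+, W-) = 22.5.
Step 5: Ties in |d|, so use the tie-corrected normal approximation.
        E[W] = n(n+1)/4 = 11*12/4 = 33.
        Tie groups: |d|=2 (t=4), |d|=5 (t=2), |d|=8 (t=3); sum(t^3 - t) = 90.
        Var[W] = n(n+1)(2n+1)/24 - sum(t^3-t)/48 = 3036/24 - 90/48 = 124.625.
        z = (W - E[W]) / sqrt(Var[W]) = (22.5 - 33) / 11.1636 = -0.9406.
        Two-sided p = 2*Phi(z) = 0.346930.
Step 6: alpha = 0.05. fail to reject H0.

W+ = 22.5, W- = 43.5, W = min = 22.5, p = 0.346930, fail to reject H0.


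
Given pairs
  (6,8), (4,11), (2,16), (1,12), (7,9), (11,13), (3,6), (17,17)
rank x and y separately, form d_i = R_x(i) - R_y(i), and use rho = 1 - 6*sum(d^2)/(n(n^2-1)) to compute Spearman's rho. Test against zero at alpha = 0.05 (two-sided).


Step 1: Rank x and y separately (midranks; no ties here).
rank(x): 6->5, 4->4, 2->2, 1->1, 7->6, 11->7, 3->3, 17->8
rank(y): 8->2, 11->4, 16->7, 12->5, 9->3, 13->6, 6->1, 17->8
Step 2: d_i = R_x(i) - R_y(i); compute d_i^2.
  (5-2)^2=9, (4-4)^2=0, (2-7)^2=25, (1-5)^2=16, (6-3)^2=9, (7-6)^2=1, (3-1)^2=4, (8-8)^2=0
sum(d^2) = 64.
Step 3: rho = 1 - 6*64 / (8*(8^2 - 1)) = 1 - 384/504 = 0.238095.
Step 4: Under H0, t = rho * sqrt((n-2)/(1-rho^2)) = 0.6005 ~ t(6).
Step 5: Two-sided p-value from the t-distribution with 6 df = 0.570156.
Step 6: alpha = 0.05. fail to reject H0.

rho = 0.2381, p = 0.570156, fail to reject H0 at alpha = 0.05.


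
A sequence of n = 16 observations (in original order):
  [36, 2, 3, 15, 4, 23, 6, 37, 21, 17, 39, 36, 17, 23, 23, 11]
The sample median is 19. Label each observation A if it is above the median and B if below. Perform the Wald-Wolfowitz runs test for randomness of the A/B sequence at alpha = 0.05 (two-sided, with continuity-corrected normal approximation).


Step 1: Compute median = 19; label A = above, B = below.
Labels in order: ABBBBABAABAABAAB  (n_A = 8, n_B = 8)
Step 2: Count runs R = 10.
Step 3: Under H0 (random ordering), E[R] = 2*n_A*n_B/(n_A+n_B) + 1 = 2*8*8/16 + 1 = 9.0000.
        Var[R] = 2*n_A*n_B*(2*n_A*n_B - n_A - n_B) / ((n_A+n_B)^2 * (n_A+n_B-1)) = 14336/3840 = 3.7333.
        SD[R] = 1.9322.
Step 4: Continuity-corrected z = (R - 0.5 - E[R]) / SD[R] = (10 - 0.5 - 9.0000) / 1.9322 = 0.2588.
Step 5: Two-sided p-value via normal approximation = 2*(1 - Phi(|z|)) = 0.795809.
Step 6: alpha = 0.05. fail to reject H0.

R = 10, z = 0.2588, p = 0.795809, fail to reject H0.


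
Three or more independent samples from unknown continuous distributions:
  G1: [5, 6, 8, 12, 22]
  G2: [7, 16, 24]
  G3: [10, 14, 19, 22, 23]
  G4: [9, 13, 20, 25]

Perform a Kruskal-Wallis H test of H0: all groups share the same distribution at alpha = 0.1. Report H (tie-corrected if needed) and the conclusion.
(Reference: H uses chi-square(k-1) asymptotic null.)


Step 1: Combine all N = 17 observations and assign midranks.
sorted (value, group, rank): (5,G1,1), (6,G1,2), (7,G2,3), (8,G1,4), (9,G4,5), (10,G3,6), (12,G1,7), (13,G4,8), (14,G3,9), (16,G2,10), (19,G3,11), (20,G4,12), (22,G1,13.5), (22,G3,13.5), (23,G3,15), (24,G2,16), (25,G4,17)
Step 2: Sum ranks within each group.
R_1 = 27.5 (n_1 = 5)
R_2 = 29 (n_2 = 3)
R_3 = 54.5 (n_3 = 5)
R_4 = 42 (n_4 = 4)
Step 3: H = 12/(N(N+1)) * sum(R_i^2/n_i) - 3(N+1)
     = 12/(17*18) * (27.5^2/5 + 29^2/3 + 54.5^2/5 + 42^2/4) - 3*18
     = 0.039216 * 1466.63 - 54
     = 3.515033.
Step 4: Ties present; correction factor C = 1 - 6/(17^3 - 17) = 0.998775. Corrected H = 3.515033 / 0.998775 = 3.519346.
Step 5: Under H0, H ~ chi^2(3); p-value = 0.318262.
Step 6: alpha = 0.1. fail to reject H0.

H = 3.5193, df = 3, p = 0.318262, fail to reject H0.


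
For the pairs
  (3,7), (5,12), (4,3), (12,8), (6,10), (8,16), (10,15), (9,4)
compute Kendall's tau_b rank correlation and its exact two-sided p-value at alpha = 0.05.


Step 1: Enumerate the 28 unordered pairs (i,j) with i<j and classify each by sign(x_j-x_i) * sign(y_j-y_i).
  (1,2):dx=+2,dy=+5->C; (1,3):dx=+1,dy=-4->D; (1,4):dx=+9,dy=+1->C; (1,5):dx=+3,dy=+3->C
  (1,6):dx=+5,dy=+9->C; (1,7):dx=+7,dy=+8->C; (1,8):dx=+6,dy=-3->D; (2,3):dx=-1,dy=-9->C
  (2,4):dx=+7,dy=-4->D; (2,5):dx=+1,dy=-2->D; (2,6):dx=+3,dy=+4->C; (2,7):dx=+5,dy=+3->C
  (2,8):dx=+4,dy=-8->D; (3,4):dx=+8,dy=+5->C; (3,5):dx=+2,dy=+7->C; (3,6):dx=+4,dy=+13->C
  (3,7):dx=+6,dy=+12->C; (3,8):dx=+5,dy=+1->C; (4,5):dx=-6,dy=+2->D; (4,6):dx=-4,dy=+8->D
  (4,7):dx=-2,dy=+7->D; (4,8):dx=-3,dy=-4->C; (5,6):dx=+2,dy=+6->C; (5,7):dx=+4,dy=+5->C
  (5,8):dx=+3,dy=-6->D; (6,7):dx=+2,dy=-1->D; (6,8):dx=+1,dy=-12->D; (7,8):dx=-1,dy=-11->C
Step 2: C = 17, D = 11, total pairs = 28.
Step 3: tau = (C - D)/(n(n-1)/2) = (17 - 11)/28 = 0.214286.
Step 4: Exact two-sided p-value (enumerate n! = 40320 permutations of y under H0): p = 0.548413.
Step 5: alpha = 0.05. fail to reject H0.

tau_b = 0.2143 (C=17, D=11), p = 0.548413, fail to reject H0.


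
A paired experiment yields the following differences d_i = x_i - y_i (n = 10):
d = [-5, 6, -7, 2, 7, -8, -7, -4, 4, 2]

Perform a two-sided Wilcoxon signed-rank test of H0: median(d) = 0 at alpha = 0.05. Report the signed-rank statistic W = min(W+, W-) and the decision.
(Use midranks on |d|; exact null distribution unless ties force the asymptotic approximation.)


Step 1: Drop any zero differences (none here) and take |d_i|.
|d| = [5, 6, 7, 2, 7, 8, 7, 4, 4, 2]
Step 2: Midrank |d_i| (ties get averaged ranks).
ranks: |5|->5, |6|->6, |7|->8, |2|->1.5, |7|->8, |8|->10, |7|->8, |4|->3.5, |4|->3.5, |2|->1.5
Step 3: Attach original signs; sum ranks with positive sign and with negative sign.
W+ = 6 + 1.5 + 8 + 3.5 + 1.5 = 20.5
W- = 5 + 8 + 10 + 8 + 3.5 = 34.5
(Check: W+ + W- = 55 should equal n(n+1)/2 = 55.)
Step 4: Test statistic W = min(W+, W-) = 20.5.
Step 5: Ties in |d|, so use the tie-corrected normal approximation.
        E[W] = n(n+1)/4 = 10*11/4 = 27.5.
        Tie groups: |d|=2 (t=2), |d|=4 (t=2), |d|=7 (t=3); sum(t^3 - t) = 36.
        Var[W] = n(n+1)(2n+1)/24 - sum(t^3-t)/48 = 2310/24 - 36/48 = 95.5.
        z = (W - E[W]) / sqrt(Var[W]) = (20.5 - 27.5) / 9.7724 = -0.7163.
        Two-sided p = 2*Phi(z) = 0.473805.
Step 6: alpha = 0.05. fail to reject H0.

W+ = 20.5, W- = 34.5, W = min = 20.5, p = 0.473805, fail to reject H0.


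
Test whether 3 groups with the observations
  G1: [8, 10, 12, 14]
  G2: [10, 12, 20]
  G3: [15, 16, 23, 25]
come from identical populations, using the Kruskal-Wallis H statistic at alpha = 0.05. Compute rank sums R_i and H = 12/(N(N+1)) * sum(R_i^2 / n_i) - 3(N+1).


Step 1: Combine all N = 11 observations and assign midranks.
sorted (value, group, rank): (8,G1,1), (10,G1,2.5), (10,G2,2.5), (12,G1,4.5), (12,G2,4.5), (14,G1,6), (15,G3,7), (16,G3,8), (20,G2,9), (23,G3,10), (25,G3,11)
Step 2: Sum ranks within each group.
R_1 = 14 (n_1 = 4)
R_2 = 16 (n_2 = 3)
R_3 = 36 (n_3 = 4)
Step 3: H = 12/(N(N+1)) * sum(R_i^2/n_i) - 3(N+1)
     = 12/(11*12) * (14^2/4 + 16^2/3 + 36^2/4) - 3*12
     = 0.090909 * 458.333 - 36
     = 5.666667.
Step 4: Ties present; correction factor C = 1 - 12/(11^3 - 11) = 0.990909. Corrected H = 5.666667 / 0.990909 = 5.718654.
Step 5: Under H0, H ~ chi^2(2); p-value = 0.057307.
Step 6: alpha = 0.05. fail to reject H0.

H = 5.7187, df = 2, p = 0.057307, fail to reject H0.


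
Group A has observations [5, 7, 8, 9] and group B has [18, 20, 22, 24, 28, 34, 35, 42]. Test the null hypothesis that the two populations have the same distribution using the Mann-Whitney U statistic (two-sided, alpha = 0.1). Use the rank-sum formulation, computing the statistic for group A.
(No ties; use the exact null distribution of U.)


Step 1: Combine and sort all 12 observations; assign midranks.
sorted (value, group): (5,X), (7,X), (8,X), (9,X), (18,Y), (20,Y), (22,Y), (24,Y), (28,Y), (34,Y), (35,Y), (42,Y)
ranks: 5->1, 7->2, 8->3, 9->4, 18->5, 20->6, 22->7, 24->8, 28->9, 34->10, 35->11, 42->12
Step 2: Rank sum for X: R1 = 1 + 2 + 3 + 4 = 10.
Step 3: U_X = R1 - n1(n1+1)/2 = 10 - 4*5/2 = 10 - 10 = 0.
       U_Y = n1*n2 - U_X = 32 - 0 = 32.
Step 4: No ties, so the exact null distribution of U (based on enumerating the C(12,4) = 495 equally likely rank assignments) gives the two-sided p-value.
Step 5: p-value = 0.004040; compare to alpha = 0.1. reject H0.

U_X = 0, p = 0.004040, reject H0 at alpha = 0.1.


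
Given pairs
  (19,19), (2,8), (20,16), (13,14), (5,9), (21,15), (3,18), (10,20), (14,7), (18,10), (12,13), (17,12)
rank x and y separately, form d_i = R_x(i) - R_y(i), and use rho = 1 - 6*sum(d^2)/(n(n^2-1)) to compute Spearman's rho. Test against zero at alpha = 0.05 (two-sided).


Step 1: Rank x and y separately (midranks; no ties here).
rank(x): 19->10, 2->1, 20->11, 13->6, 5->3, 21->12, 3->2, 10->4, 14->7, 18->9, 12->5, 17->8
rank(y): 19->11, 8->2, 16->9, 14->7, 9->3, 15->8, 18->10, 20->12, 7->1, 10->4, 13->6, 12->5
Step 2: d_i = R_x(i) - R_y(i); compute d_i^2.
  (10-11)^2=1, (1-2)^2=1, (11-9)^2=4, (6-7)^2=1, (3-3)^2=0, (12-8)^2=16, (2-10)^2=64, (4-12)^2=64, (7-1)^2=36, (9-4)^2=25, (5-6)^2=1, (8-5)^2=9
sum(d^2) = 222.
Step 3: rho = 1 - 6*222 / (12*(12^2 - 1)) = 1 - 1332/1716 = 0.223776.
Step 4: Under H0, t = rho * sqrt((n-2)/(1-rho^2)) = 0.7261 ~ t(10).
Step 5: Two-sided p-value from the t-distribution with 10 df = 0.484452.
Step 6: alpha = 0.05. fail to reject H0.

rho = 0.2238, p = 0.484452, fail to reject H0 at alpha = 0.05.


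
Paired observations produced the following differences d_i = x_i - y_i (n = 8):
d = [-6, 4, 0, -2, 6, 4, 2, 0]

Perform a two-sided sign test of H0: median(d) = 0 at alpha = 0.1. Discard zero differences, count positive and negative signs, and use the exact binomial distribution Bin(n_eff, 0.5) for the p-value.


Step 1: Discard zero differences. Original n = 8; n_eff = number of nonzero differences = 6.
Nonzero differences (with sign): -6, +4, -2, +6, +4, +2
Step 2: Count signs: positive = 4, negative = 2.
Step 3: Under H0: P(positive) = 0.5, so the number of positives S ~ Bin(6, 0.5).
Step 4: Two-sided exact p-value = sum of Bin(6,0.5) probabilities at or below the observed probability = 0.687500.
Step 5: alpha = 0.1. fail to reject H0.

n_eff = 6, pos = 4, neg = 2, p = 0.687500, fail to reject H0.


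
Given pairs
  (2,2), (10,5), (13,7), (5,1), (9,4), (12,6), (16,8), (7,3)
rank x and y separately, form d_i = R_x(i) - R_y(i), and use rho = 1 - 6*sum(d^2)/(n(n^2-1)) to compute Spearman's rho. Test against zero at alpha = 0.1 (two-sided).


Step 1: Rank x and y separately (midranks; no ties here).
rank(x): 2->1, 10->5, 13->7, 5->2, 9->4, 12->6, 16->8, 7->3
rank(y): 2->2, 5->5, 7->7, 1->1, 4->4, 6->6, 8->8, 3->3
Step 2: d_i = R_x(i) - R_y(i); compute d_i^2.
  (1-2)^2=1, (5-5)^2=0, (7-7)^2=0, (2-1)^2=1, (4-4)^2=0, (6-6)^2=0, (8-8)^2=0, (3-3)^2=0
sum(d^2) = 2.
Step 3: rho = 1 - 6*2 / (8*(8^2 - 1)) = 1 - 12/504 = 0.976190.
Step 4: Under H0, t = rho * sqrt((n-2)/(1-rho^2)) = 11.0235 ~ t(6).
Step 5: Two-sided p-value from the t-distribution with 6 df = 0.000033.
Step 6: alpha = 0.1. reject H0.

rho = 0.9762, p = 0.000033, reject H0 at alpha = 0.1.


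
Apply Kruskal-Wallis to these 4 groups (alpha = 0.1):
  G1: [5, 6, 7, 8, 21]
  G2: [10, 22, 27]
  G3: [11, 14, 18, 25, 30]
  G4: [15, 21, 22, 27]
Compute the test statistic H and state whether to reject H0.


Step 1: Combine all N = 17 observations and assign midranks.
sorted (value, group, rank): (5,G1,1), (6,G1,2), (7,G1,3), (8,G1,4), (10,G2,5), (11,G3,6), (14,G3,7), (15,G4,8), (18,G3,9), (21,G1,10.5), (21,G4,10.5), (22,G2,12.5), (22,G4,12.5), (25,G3,14), (27,G2,15.5), (27,G4,15.5), (30,G3,17)
Step 2: Sum ranks within each group.
R_1 = 20.5 (n_1 = 5)
R_2 = 33 (n_2 = 3)
R_3 = 53 (n_3 = 5)
R_4 = 46.5 (n_4 = 4)
Step 3: H = 12/(N(N+1)) * sum(R_i^2/n_i) - 3(N+1)
     = 12/(17*18) * (20.5^2/5 + 33^2/3 + 53^2/5 + 46.5^2/4) - 3*18
     = 0.039216 * 1549.41 - 54
     = 6.761275.
Step 4: Ties present; correction factor C = 1 - 18/(17^3 - 17) = 0.996324. Corrected H = 6.761275 / 0.996324 = 6.786224.
Step 5: Under H0, H ~ chi^2(3); p-value = 0.079033.
Step 6: alpha = 0.1. reject H0.

H = 6.7862, df = 3, p = 0.079033, reject H0.


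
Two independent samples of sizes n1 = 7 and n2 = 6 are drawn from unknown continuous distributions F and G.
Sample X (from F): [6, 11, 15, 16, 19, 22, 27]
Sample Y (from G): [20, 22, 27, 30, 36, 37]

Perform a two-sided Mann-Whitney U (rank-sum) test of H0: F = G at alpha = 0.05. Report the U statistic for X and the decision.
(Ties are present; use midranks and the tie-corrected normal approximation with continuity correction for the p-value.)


Step 1: Combine and sort all 13 observations; assign midranks.
sorted (value, group): (6,X), (11,X), (15,X), (16,X), (19,X), (20,Y), (22,X), (22,Y), (27,X), (27,Y), (30,Y), (36,Y), (37,Y)
ranks: 6->1, 11->2, 15->3, 16->4, 19->5, 20->6, 22->7.5, 22->7.5, 27->9.5, 27->9.5, 30->11, 36->12, 37->13
Step 2: Rank sum for X: R1 = 1 + 2 + 3 + 4 + 5 + 7.5 + 9.5 = 32.
Step 3: U_X = R1 - n1(n1+1)/2 = 32 - 7*8/2 = 32 - 28 = 4.
       U_Y = n1*n2 - U_X = 42 - 4 = 38.
Step 4: Ties are present, so use the tie-corrected normal approximation (with continuity correction) for the p-value.
Step 5: p-value = 0.018096; compare to alpha = 0.05. reject H0.

U_X = 4, p = 0.018096, reject H0 at alpha = 0.05.


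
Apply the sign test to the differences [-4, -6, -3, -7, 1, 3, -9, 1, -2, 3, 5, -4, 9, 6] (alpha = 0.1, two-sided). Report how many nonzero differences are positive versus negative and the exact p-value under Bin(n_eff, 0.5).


Step 1: Discard zero differences. Original n = 14; n_eff = number of nonzero differences = 14.
Nonzero differences (with sign): -4, -6, -3, -7, +1, +3, -9, +1, -2, +3, +5, -4, +9, +6
Step 2: Count signs: positive = 7, negative = 7.
Step 3: Under H0: P(positive) = 0.5, so the number of positives S ~ Bin(14, 0.5).
Step 4: Two-sided exact p-value = sum of Bin(14,0.5) probabilities at or below the observed probability = 1.000000.
Step 5: alpha = 0.1. fail to reject H0.

n_eff = 14, pos = 7, neg = 7, p = 1.000000, fail to reject H0.


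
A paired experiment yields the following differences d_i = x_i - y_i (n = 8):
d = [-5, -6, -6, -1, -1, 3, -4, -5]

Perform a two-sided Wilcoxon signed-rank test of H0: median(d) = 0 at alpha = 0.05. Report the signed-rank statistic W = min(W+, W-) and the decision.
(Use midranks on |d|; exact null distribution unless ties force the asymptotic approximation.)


Step 1: Drop any zero differences (none here) and take |d_i|.
|d| = [5, 6, 6, 1, 1, 3, 4, 5]
Step 2: Midrank |d_i| (ties get averaged ranks).
ranks: |5|->5.5, |6|->7.5, |6|->7.5, |1|->1.5, |1|->1.5, |3|->3, |4|->4, |5|->5.5
Step 3: Attach original signs; sum ranks with positive sign and with negative sign.
W+ = 3 = 3
W- = 5.5 + 7.5 + 7.5 + 1.5 + 1.5 + 4 + 5.5 = 33
(Check: W+ + W- = 36 should equal n(n+1)/2 = 36.)
Step 4: Test statistic W = min(W+, W-) = 3.
Step 5: Ties in |d|, so use the tie-corrected normal approximation.
        E[W] = n(n+1)/4 = 8*9/4 = 18.
        Tie groups: |d|=1 (t=2), |d|=5 (t=2), |d|=6 (t=2); sum(t^3 - t) = 18.
        Var[W] = n(n+1)(2n+1)/24 - sum(t^3-t)/48 = 1224/24 - 18/48 = 50.625.
        z = (W - E[W]) / sqrt(Var[W]) = (3 - 18) / 7.1151 = -2.1082.
        Two-sided p = 2*Phi(z) = 0.035015.
Step 6: alpha = 0.05. reject H0.

W+ = 3, W- = 33, W = min = 3, p = 0.035015, reject H0.


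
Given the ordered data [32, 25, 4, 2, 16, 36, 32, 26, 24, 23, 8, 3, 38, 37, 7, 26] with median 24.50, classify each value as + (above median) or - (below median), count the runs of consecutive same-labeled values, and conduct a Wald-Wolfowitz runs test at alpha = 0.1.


Step 1: Compute median = 24.50; label A = above, B = below.
Labels in order: AABBBAAABBBBAABA  (n_A = 8, n_B = 8)
Step 2: Count runs R = 7.
Step 3: Under H0 (random ordering), E[R] = 2*n_A*n_B/(n_A+n_B) + 1 = 2*8*8/16 + 1 = 9.0000.
        Var[R] = 2*n_A*n_B*(2*n_A*n_B - n_A - n_B) / ((n_A+n_B)^2 * (n_A+n_B-1)) = 14336/3840 = 3.7333.
        SD[R] = 1.9322.
Step 4: Continuity-corrected z = (R + 0.5 - E[R]) / SD[R] = (7 + 0.5 - 9.0000) / 1.9322 = -0.7763.
Step 5: Two-sided p-value via normal approximation = 2*(1 - Phi(|z|)) = 0.437558.
Step 6: alpha = 0.1. fail to reject H0.

R = 7, z = -0.7763, p = 0.437558, fail to reject H0.


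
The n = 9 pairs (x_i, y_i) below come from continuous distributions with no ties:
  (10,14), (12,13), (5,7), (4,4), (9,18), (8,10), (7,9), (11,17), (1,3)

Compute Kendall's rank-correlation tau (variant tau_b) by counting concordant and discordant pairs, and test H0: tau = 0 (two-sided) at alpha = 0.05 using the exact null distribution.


Step 1: Enumerate the 36 unordered pairs (i,j) with i<j and classify each by sign(x_j-x_i) * sign(y_j-y_i).
  (1,2):dx=+2,dy=-1->D; (1,3):dx=-5,dy=-7->C; (1,4):dx=-6,dy=-10->C; (1,5):dx=-1,dy=+4->D
  (1,6):dx=-2,dy=-4->C; (1,7):dx=-3,dy=-5->C; (1,8):dx=+1,dy=+3->C; (1,9):dx=-9,dy=-11->C
  (2,3):dx=-7,dy=-6->C; (2,4):dx=-8,dy=-9->C; (2,5):dx=-3,dy=+5->D; (2,6):dx=-4,dy=-3->C
  (2,7):dx=-5,dy=-4->C; (2,8):dx=-1,dy=+4->D; (2,9):dx=-11,dy=-10->C; (3,4):dx=-1,dy=-3->C
  (3,5):dx=+4,dy=+11->C; (3,6):dx=+3,dy=+3->C; (3,7):dx=+2,dy=+2->C; (3,8):dx=+6,dy=+10->C
  (3,9):dx=-4,dy=-4->C; (4,5):dx=+5,dy=+14->C; (4,6):dx=+4,dy=+6->C; (4,7):dx=+3,dy=+5->C
  (4,8):dx=+7,dy=+13->C; (4,9):dx=-3,dy=-1->C; (5,6):dx=-1,dy=-8->C; (5,7):dx=-2,dy=-9->C
  (5,8):dx=+2,dy=-1->D; (5,9):dx=-8,dy=-15->C; (6,7):dx=-1,dy=-1->C; (6,8):dx=+3,dy=+7->C
  (6,9):dx=-7,dy=-7->C; (7,8):dx=+4,dy=+8->C; (7,9):dx=-6,dy=-6->C; (8,9):dx=-10,dy=-14->C
Step 2: C = 31, D = 5, total pairs = 36.
Step 3: tau = (C - D)/(n(n-1)/2) = (31 - 5)/36 = 0.722222.
Step 4: Exact two-sided p-value (enumerate n! = 362880 permutations of y under H0): p = 0.005886.
Step 5: alpha = 0.05. reject H0.

tau_b = 0.7222 (C=31, D=5), p = 0.005886, reject H0.


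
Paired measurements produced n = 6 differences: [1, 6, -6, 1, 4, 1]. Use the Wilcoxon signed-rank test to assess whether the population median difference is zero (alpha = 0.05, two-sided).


Step 1: Drop any zero differences (none here) and take |d_i|.
|d| = [1, 6, 6, 1, 4, 1]
Step 2: Midrank |d_i| (ties get averaged ranks).
ranks: |1|->2, |6|->5.5, |6|->5.5, |1|->2, |4|->4, |1|->2
Step 3: Attach original signs; sum ranks with positive sign and with negative sign.
W+ = 2 + 5.5 + 2 + 4 + 2 = 15.5
W- = 5.5 = 5.5
(Check: W+ + W- = 21 should equal n(n+1)/2 = 21.)
Step 4: Test statistic W = min(W+, W-) = 5.5.
Step 5: Ties in |d|, so use the tie-corrected normal approximation.
        E[W] = n(n+1)/4 = 6*7/4 = 10.5.
        Tie groups: |d|=1 (t=3), |d|=6 (t=2); sum(t^3 - t) = 30.
        Var[W] = n(n+1)(2n+1)/24 - sum(t^3-t)/48 = 546/24 - 30/48 = 22.125.
        z = (W - E[W]) / sqrt(Var[W]) = (5.5 - 10.5) / 4.7037 = -1.0630.
        Two-sided p = 2*Phi(z) = 0.287787.
Step 6: alpha = 0.05. fail to reject H0.

W+ = 15.5, W- = 5.5, W = min = 5.5, p = 0.287787, fail to reject H0.


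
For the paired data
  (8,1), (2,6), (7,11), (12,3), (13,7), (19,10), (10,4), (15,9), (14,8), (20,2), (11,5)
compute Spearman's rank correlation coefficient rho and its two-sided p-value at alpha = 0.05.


Step 1: Rank x and y separately (midranks; no ties here).
rank(x): 8->3, 2->1, 7->2, 12->6, 13->7, 19->10, 10->4, 15->9, 14->8, 20->11, 11->5
rank(y): 1->1, 6->6, 11->11, 3->3, 7->7, 10->10, 4->4, 9->9, 8->8, 2->2, 5->5
Step 2: d_i = R_x(i) - R_y(i); compute d_i^2.
  (3-1)^2=4, (1-6)^2=25, (2-11)^2=81, (6-3)^2=9, (7-7)^2=0, (10-10)^2=0, (4-4)^2=0, (9-9)^2=0, (8-8)^2=0, (11-2)^2=81, (5-5)^2=0
sum(d^2) = 200.
Step 3: rho = 1 - 6*200 / (11*(11^2 - 1)) = 1 - 1200/1320 = 0.090909.
Step 4: Under H0, t = rho * sqrt((n-2)/(1-rho^2)) = 0.2739 ~ t(9).
Step 5: Two-sided p-value from the t-distribution with 9 df = 0.790373.
Step 6: alpha = 0.05. fail to reject H0.

rho = 0.0909, p = 0.790373, fail to reject H0 at alpha = 0.05.


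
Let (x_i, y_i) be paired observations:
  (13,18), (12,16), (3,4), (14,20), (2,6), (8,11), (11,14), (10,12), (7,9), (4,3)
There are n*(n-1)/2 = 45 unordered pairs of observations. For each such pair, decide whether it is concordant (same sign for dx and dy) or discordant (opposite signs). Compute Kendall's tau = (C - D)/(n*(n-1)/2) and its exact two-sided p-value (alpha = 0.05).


Step 1: Enumerate the 45 unordered pairs (i,j) with i<j and classify each by sign(x_j-x_i) * sign(y_j-y_i).
  (1,2):dx=-1,dy=-2->C; (1,3):dx=-10,dy=-14->C; (1,4):dx=+1,dy=+2->C; (1,5):dx=-11,dy=-12->C
  (1,6):dx=-5,dy=-7->C; (1,7):dx=-2,dy=-4->C; (1,8):dx=-3,dy=-6->C; (1,9):dx=-6,dy=-9->C
  (1,10):dx=-9,dy=-15->C; (2,3):dx=-9,dy=-12->C; (2,4):dx=+2,dy=+4->C; (2,5):dx=-10,dy=-10->C
  (2,6):dx=-4,dy=-5->C; (2,7):dx=-1,dy=-2->C; (2,8):dx=-2,dy=-4->C; (2,9):dx=-5,dy=-7->C
  (2,10):dx=-8,dy=-13->C; (3,4):dx=+11,dy=+16->C; (3,5):dx=-1,dy=+2->D; (3,6):dx=+5,dy=+7->C
  (3,7):dx=+8,dy=+10->C; (3,8):dx=+7,dy=+8->C; (3,9):dx=+4,dy=+5->C; (3,10):dx=+1,dy=-1->D
  (4,5):dx=-12,dy=-14->C; (4,6):dx=-6,dy=-9->C; (4,7):dx=-3,dy=-6->C; (4,8):dx=-4,dy=-8->C
  (4,9):dx=-7,dy=-11->C; (4,10):dx=-10,dy=-17->C; (5,6):dx=+6,dy=+5->C; (5,7):dx=+9,dy=+8->C
  (5,8):dx=+8,dy=+6->C; (5,9):dx=+5,dy=+3->C; (5,10):dx=+2,dy=-3->D; (6,7):dx=+3,dy=+3->C
  (6,8):dx=+2,dy=+1->C; (6,9):dx=-1,dy=-2->C; (6,10):dx=-4,dy=-8->C; (7,8):dx=-1,dy=-2->C
  (7,9):dx=-4,dy=-5->C; (7,10):dx=-7,dy=-11->C; (8,9):dx=-3,dy=-3->C; (8,10):dx=-6,dy=-9->C
  (9,10):dx=-3,dy=-6->C
Step 2: C = 42, D = 3, total pairs = 45.
Step 3: tau = (C - D)/(n(n-1)/2) = (42 - 3)/45 = 0.866667.
Step 4: Exact two-sided p-value (enumerate n! = 3628800 permutations of y under H0): p = 0.000115.
Step 5: alpha = 0.05. reject H0.

tau_b = 0.8667 (C=42, D=3), p = 0.000115, reject H0.


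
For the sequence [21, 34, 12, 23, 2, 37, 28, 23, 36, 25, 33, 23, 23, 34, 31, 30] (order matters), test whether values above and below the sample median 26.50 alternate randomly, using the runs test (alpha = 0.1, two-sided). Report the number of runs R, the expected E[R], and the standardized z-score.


Step 1: Compute median = 26.50; label A = above, B = below.
Labels in order: BABBBAABABABBAAA  (n_A = 8, n_B = 8)
Step 2: Count runs R = 10.
Step 3: Under H0 (random ordering), E[R] = 2*n_A*n_B/(n_A+n_B) + 1 = 2*8*8/16 + 1 = 9.0000.
        Var[R] = 2*n_A*n_B*(2*n_A*n_B - n_A - n_B) / ((n_A+n_B)^2 * (n_A+n_B-1)) = 14336/3840 = 3.7333.
        SD[R] = 1.9322.
Step 4: Continuity-corrected z = (R - 0.5 - E[R]) / SD[R] = (10 - 0.5 - 9.0000) / 1.9322 = 0.2588.
Step 5: Two-sided p-value via normal approximation = 2*(1 - Phi(|z|)) = 0.795809.
Step 6: alpha = 0.1. fail to reject H0.

R = 10, z = 0.2588, p = 0.795809, fail to reject H0.


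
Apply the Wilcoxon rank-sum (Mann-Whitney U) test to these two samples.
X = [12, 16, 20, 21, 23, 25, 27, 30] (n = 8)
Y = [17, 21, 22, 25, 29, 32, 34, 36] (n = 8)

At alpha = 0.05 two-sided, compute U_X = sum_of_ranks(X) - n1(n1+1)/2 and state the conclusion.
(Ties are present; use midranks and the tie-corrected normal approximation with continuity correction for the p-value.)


Step 1: Combine and sort all 16 observations; assign midranks.
sorted (value, group): (12,X), (16,X), (17,Y), (20,X), (21,X), (21,Y), (22,Y), (23,X), (25,X), (25,Y), (27,X), (29,Y), (30,X), (32,Y), (34,Y), (36,Y)
ranks: 12->1, 16->2, 17->3, 20->4, 21->5.5, 21->5.5, 22->7, 23->8, 25->9.5, 25->9.5, 27->11, 29->12, 30->13, 32->14, 34->15, 36->16
Step 2: Rank sum for X: R1 = 1 + 2 + 4 + 5.5 + 8 + 9.5 + 11 + 13 = 54.
Step 3: U_X = R1 - n1(n1+1)/2 = 54 - 8*9/2 = 54 - 36 = 18.
       U_Y = n1*n2 - U_X = 64 - 18 = 46.
Step 4: Ties are present, so use the tie-corrected normal approximation (with continuity correction) for the p-value.
Step 5: p-value = 0.155645; compare to alpha = 0.05. fail to reject H0.

U_X = 18, p = 0.155645, fail to reject H0 at alpha = 0.05.


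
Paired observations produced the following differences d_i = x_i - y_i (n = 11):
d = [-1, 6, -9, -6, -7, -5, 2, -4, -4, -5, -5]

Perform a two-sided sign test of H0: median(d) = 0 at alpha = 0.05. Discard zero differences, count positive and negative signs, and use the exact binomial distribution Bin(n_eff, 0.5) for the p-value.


Step 1: Discard zero differences. Original n = 11; n_eff = number of nonzero differences = 11.
Nonzero differences (with sign): -1, +6, -9, -6, -7, -5, +2, -4, -4, -5, -5
Step 2: Count signs: positive = 2, negative = 9.
Step 3: Under H0: P(positive) = 0.5, so the number of positives S ~ Bin(11, 0.5).
Step 4: Two-sided exact p-value = sum of Bin(11,0.5) probabilities at or below the observed probability = 0.065430.
Step 5: alpha = 0.05. fail to reject H0.

n_eff = 11, pos = 2, neg = 9, p = 0.065430, fail to reject H0.


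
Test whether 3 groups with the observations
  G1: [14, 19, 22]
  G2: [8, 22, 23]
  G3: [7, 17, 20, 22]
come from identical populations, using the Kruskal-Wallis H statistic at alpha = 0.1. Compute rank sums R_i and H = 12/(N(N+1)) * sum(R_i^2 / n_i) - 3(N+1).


Step 1: Combine all N = 10 observations and assign midranks.
sorted (value, group, rank): (7,G3,1), (8,G2,2), (14,G1,3), (17,G3,4), (19,G1,5), (20,G3,6), (22,G1,8), (22,G2,8), (22,G3,8), (23,G2,10)
Step 2: Sum ranks within each group.
R_1 = 16 (n_1 = 3)
R_2 = 20 (n_2 = 3)
R_3 = 19 (n_3 = 4)
Step 3: H = 12/(N(N+1)) * sum(R_i^2/n_i) - 3(N+1)
     = 12/(10*11) * (16^2/3 + 20^2/3 + 19^2/4) - 3*11
     = 0.109091 * 308.917 - 33
     = 0.700000.
Step 4: Ties present; correction factor C = 1 - 24/(10^3 - 10) = 0.975758. Corrected H = 0.700000 / 0.975758 = 0.717391.
Step 5: Under H0, H ~ chi^2(2); p-value = 0.698587.
Step 6: alpha = 0.1. fail to reject H0.

H = 0.7174, df = 2, p = 0.698587, fail to reject H0.


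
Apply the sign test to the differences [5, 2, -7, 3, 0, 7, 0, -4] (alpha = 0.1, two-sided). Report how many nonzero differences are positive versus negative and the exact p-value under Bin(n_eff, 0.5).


Step 1: Discard zero differences. Original n = 8; n_eff = number of nonzero differences = 6.
Nonzero differences (with sign): +5, +2, -7, +3, +7, -4
Step 2: Count signs: positive = 4, negative = 2.
Step 3: Under H0: P(positive) = 0.5, so the number of positives S ~ Bin(6, 0.5).
Step 4: Two-sided exact p-value = sum of Bin(6,0.5) probabilities at or below the observed probability = 0.687500.
Step 5: alpha = 0.1. fail to reject H0.

n_eff = 6, pos = 4, neg = 2, p = 0.687500, fail to reject H0.


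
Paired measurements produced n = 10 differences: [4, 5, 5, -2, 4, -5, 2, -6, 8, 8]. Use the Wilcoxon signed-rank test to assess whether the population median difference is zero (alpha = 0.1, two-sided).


Step 1: Drop any zero differences (none here) and take |d_i|.
|d| = [4, 5, 5, 2, 4, 5, 2, 6, 8, 8]
Step 2: Midrank |d_i| (ties get averaged ranks).
ranks: |4|->3.5, |5|->6, |5|->6, |2|->1.5, |4|->3.5, |5|->6, |2|->1.5, |6|->8, |8|->9.5, |8|->9.5
Step 3: Attach original signs; sum ranks with positive sign and with negative sign.
W+ = 3.5 + 6 + 6 + 3.5 + 1.5 + 9.5 + 9.5 = 39.5
W- = 1.5 + 6 + 8 = 15.5
(Check: W+ + W- = 55 should equal n(n+1)/2 = 55.)
Step 4: Test statistic W = min(W+, W-) = 15.5.
Step 5: Ties in |d|, so use the tie-corrected normal approximation.
        E[W] = n(n+1)/4 = 10*11/4 = 27.5.
        Tie groups: |d|=2 (t=2), |d|=4 (t=2), |d|=5 (t=3), |d|=8 (t=2); sum(t^3 - t) = 42.
        Var[W] = n(n+1)(2n+1)/24 - sum(t^3-t)/48 = 2310/24 - 42/48 = 95.375.
        z = (W - E[W]) / sqrt(Var[W]) = (15.5 - 27.5) / 9.7660 = -1.2288.
        Two-sided p = 2*Phi(z) = 0.219165.
Step 6: alpha = 0.1. fail to reject H0.

W+ = 39.5, W- = 15.5, W = min = 15.5, p = 0.219165, fail to reject H0.


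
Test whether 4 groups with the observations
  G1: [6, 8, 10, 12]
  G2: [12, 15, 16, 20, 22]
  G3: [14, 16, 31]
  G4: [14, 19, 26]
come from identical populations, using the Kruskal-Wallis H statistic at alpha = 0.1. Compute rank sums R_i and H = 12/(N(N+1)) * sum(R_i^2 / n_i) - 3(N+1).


Step 1: Combine all N = 15 observations and assign midranks.
sorted (value, group, rank): (6,G1,1), (8,G1,2), (10,G1,3), (12,G1,4.5), (12,G2,4.5), (14,G3,6.5), (14,G4,6.5), (15,G2,8), (16,G2,9.5), (16,G3,9.5), (19,G4,11), (20,G2,12), (22,G2,13), (26,G4,14), (31,G3,15)
Step 2: Sum ranks within each group.
R_1 = 10.5 (n_1 = 4)
R_2 = 47 (n_2 = 5)
R_3 = 31 (n_3 = 3)
R_4 = 31.5 (n_4 = 3)
Step 3: H = 12/(N(N+1)) * sum(R_i^2/n_i) - 3(N+1)
     = 12/(15*16) * (10.5^2/4 + 47^2/5 + 31^2/3 + 31.5^2/3) - 3*16
     = 0.050000 * 1120.45 - 48
     = 8.022292.
Step 4: Ties present; correction factor C = 1 - 18/(15^3 - 15) = 0.994643. Corrected H = 8.022292 / 0.994643 = 8.065500.
Step 5: Under H0, H ~ chi^2(3); p-value = 0.044677.
Step 6: alpha = 0.1. reject H0.

H = 8.0655, df = 3, p = 0.044677, reject H0.


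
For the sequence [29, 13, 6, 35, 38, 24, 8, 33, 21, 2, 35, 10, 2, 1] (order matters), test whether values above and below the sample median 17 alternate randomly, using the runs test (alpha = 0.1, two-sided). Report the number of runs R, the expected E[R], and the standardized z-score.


Step 1: Compute median = 17; label A = above, B = below.
Labels in order: ABBAAABAABABBB  (n_A = 7, n_B = 7)
Step 2: Count runs R = 8.
Step 3: Under H0 (random ordering), E[R] = 2*n_A*n_B/(n_A+n_B) + 1 = 2*7*7/14 + 1 = 8.0000.
        Var[R] = 2*n_A*n_B*(2*n_A*n_B - n_A - n_B) / ((n_A+n_B)^2 * (n_A+n_B-1)) = 8232/2548 = 3.2308.
        SD[R] = 1.7974.
Step 4: R = E[R], so z = 0 with no continuity correction.
Step 5: Two-sided p-value via normal approximation = 2*(1 - Phi(|z|)) = 1.000000.
Step 6: alpha = 0.1. fail to reject H0.

R = 8, z = 0.0000, p = 1.000000, fail to reject H0.


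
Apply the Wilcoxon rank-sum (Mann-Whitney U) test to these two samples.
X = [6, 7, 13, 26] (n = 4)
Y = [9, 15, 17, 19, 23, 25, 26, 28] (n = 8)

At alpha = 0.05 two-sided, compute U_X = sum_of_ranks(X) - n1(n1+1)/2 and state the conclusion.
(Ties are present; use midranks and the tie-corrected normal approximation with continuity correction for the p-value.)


Step 1: Combine and sort all 12 observations; assign midranks.
sorted (value, group): (6,X), (7,X), (9,Y), (13,X), (15,Y), (17,Y), (19,Y), (23,Y), (25,Y), (26,X), (26,Y), (28,Y)
ranks: 6->1, 7->2, 9->3, 13->4, 15->5, 17->6, 19->7, 23->8, 25->9, 26->10.5, 26->10.5, 28->12
Step 2: Rank sum for X: R1 = 1 + 2 + 4 + 10.5 = 17.5.
Step 3: U_X = R1 - n1(n1+1)/2 = 17.5 - 4*5/2 = 17.5 - 10 = 7.5.
       U_Y = n1*n2 - U_X = 32 - 7.5 = 24.5.
Step 4: Ties are present, so use the tie-corrected normal approximation (with continuity correction) for the p-value.
Step 5: p-value = 0.173478; compare to alpha = 0.05. fail to reject H0.

U_X = 7.5, p = 0.173478, fail to reject H0 at alpha = 0.05.


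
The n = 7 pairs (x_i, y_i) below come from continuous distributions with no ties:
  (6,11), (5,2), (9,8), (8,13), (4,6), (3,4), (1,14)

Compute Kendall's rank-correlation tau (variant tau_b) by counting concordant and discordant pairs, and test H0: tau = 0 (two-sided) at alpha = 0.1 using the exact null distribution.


Step 1: Enumerate the 21 unordered pairs (i,j) with i<j and classify each by sign(x_j-x_i) * sign(y_j-y_i).
  (1,2):dx=-1,dy=-9->C; (1,3):dx=+3,dy=-3->D; (1,4):dx=+2,dy=+2->C; (1,5):dx=-2,dy=-5->C
  (1,6):dx=-3,dy=-7->C; (1,7):dx=-5,dy=+3->D; (2,3):dx=+4,dy=+6->C; (2,4):dx=+3,dy=+11->C
  (2,5):dx=-1,dy=+4->D; (2,6):dx=-2,dy=+2->D; (2,7):dx=-4,dy=+12->D; (3,4):dx=-1,dy=+5->D
  (3,5):dx=-5,dy=-2->C; (3,6):dx=-6,dy=-4->C; (3,7):dx=-8,dy=+6->D; (4,5):dx=-4,dy=-7->C
  (4,6):dx=-5,dy=-9->C; (4,7):dx=-7,dy=+1->D; (5,6):dx=-1,dy=-2->C; (5,7):dx=-3,dy=+8->D
  (6,7):dx=-2,dy=+10->D
Step 2: C = 11, D = 10, total pairs = 21.
Step 3: tau = (C - D)/(n(n-1)/2) = (11 - 10)/21 = 0.047619.
Step 4: Exact two-sided p-value (enumerate n! = 5040 permutations of y under H0): p = 1.000000.
Step 5: alpha = 0.1. fail to reject H0.

tau_b = 0.0476 (C=11, D=10), p = 1.000000, fail to reject H0.


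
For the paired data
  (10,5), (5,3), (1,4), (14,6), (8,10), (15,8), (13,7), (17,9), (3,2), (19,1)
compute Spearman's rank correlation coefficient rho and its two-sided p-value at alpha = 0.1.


Step 1: Rank x and y separately (midranks; no ties here).
rank(x): 10->5, 5->3, 1->1, 14->7, 8->4, 15->8, 13->6, 17->9, 3->2, 19->10
rank(y): 5->5, 3->3, 4->4, 6->6, 10->10, 8->8, 7->7, 9->9, 2->2, 1->1
Step 2: d_i = R_x(i) - R_y(i); compute d_i^2.
  (5-5)^2=0, (3-3)^2=0, (1-4)^2=9, (7-6)^2=1, (4-10)^2=36, (8-8)^2=0, (6-7)^2=1, (9-9)^2=0, (2-2)^2=0, (10-1)^2=81
sum(d^2) = 128.
Step 3: rho = 1 - 6*128 / (10*(10^2 - 1)) = 1 - 768/990 = 0.224242.
Step 4: Under H0, t = rho * sqrt((n-2)/(1-rho^2)) = 0.6508 ~ t(8).
Step 5: Two-sided p-value from the t-distribution with 8 df = 0.533401.
Step 6: alpha = 0.1. fail to reject H0.

rho = 0.2242, p = 0.533401, fail to reject H0 at alpha = 0.1.
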